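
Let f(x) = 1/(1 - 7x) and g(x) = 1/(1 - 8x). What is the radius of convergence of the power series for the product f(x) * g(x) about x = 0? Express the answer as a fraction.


The radius of 1/(1 - 7x) is 1/7 (nearest singularity at x = 1/7), and the radius of 1/(1 - 8x) is 1/8.
The product f(x)*g(x) = 1/((1 - 7x)(1 - 8x)) has singularities at both 1/7 and 1/8, so its radius of convergence is the distance to the nearest one:
min(1/7, 1/8) = 1/8.

1/8


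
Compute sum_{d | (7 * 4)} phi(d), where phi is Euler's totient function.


First, 7 * 4 = 28. One classical identity is sum_{d | n} phi(d) = n (each k in [1, n] has a unique gcd with n, and among the k's with gcd(k, n) = n/d there are phi(d) of them). So the sum equals 28. We also verify directly:
Divisors of 28: 1, 2, 4, 7, 14, 28.
phi values: 1, 1, 2, 6, 6, 12.
Sum = 28.

28


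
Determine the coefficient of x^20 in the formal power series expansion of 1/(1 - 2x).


The geometric series identity gives 1/(1 - c x) = sum_{k>=0} c^k x^k, so the coefficient of x^k is c^k.
Here c = 2 and k = 20.
Computing: 2^20 = 1048576

1048576


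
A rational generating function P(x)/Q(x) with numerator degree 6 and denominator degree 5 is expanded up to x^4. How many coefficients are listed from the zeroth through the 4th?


Expanding up to x^4 gives the coefficients for x^0, x^1, ..., x^4.
That is 4 + 1 = 5 coefficients in total.

5


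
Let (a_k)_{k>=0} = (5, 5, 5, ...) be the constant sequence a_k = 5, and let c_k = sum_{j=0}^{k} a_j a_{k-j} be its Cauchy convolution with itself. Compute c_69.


Since a_j = 5 for all j >= 0, the convolution sum becomes
c_k = sum_{j=0}^{k} 5 * 5 = 25 * (k + 1).
Equivalently, the generating function of (a_k) is 5/(1 - x) and its square is 25/(1 - x)^2 = sum_{k>=0} 25(k + 1) x^k.
For k = 69: 25 * 70 = 1750.

1750


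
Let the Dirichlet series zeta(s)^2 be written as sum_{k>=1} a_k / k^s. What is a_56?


The Dirichlet convolution of the constant function 1 with itself gives (1 * 1)(k) = sum_{d | k} 1 = d(k), the number of positive divisors of k.
Since zeta(s) = sum_{k>=1} 1/k^s, we have zeta(s)^2 = sum_{k>=1} d(k)/k^s, so a_k = d(k).
For k = 56: the divisors are 1, 2, 4, 7, 8, 14, 28, 56.
Count = 8.

8


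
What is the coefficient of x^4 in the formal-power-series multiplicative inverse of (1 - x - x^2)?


Let the inverse be f(x) = sum_{k>=0} a_k x^k. From f(x) * (1 - x - x^2) = 1 and matching coefficients:
 x^0: a_0 = 1.
 x^1: a_1 - a_0 = 0, so a_1 = 1.
 x^k (k >= 2): a_k - a_{k-1} - a_{k-2} = 0, i.e. a_k = a_{k-1} + a_{k-2}.
This is the Fibonacci-type recurrence shifted so that a_0 = a_1 = 1.
Iterating: a_0=1, a_1=1, a_2=2, a_3=3, a_4=5
a_4 = 5.

5


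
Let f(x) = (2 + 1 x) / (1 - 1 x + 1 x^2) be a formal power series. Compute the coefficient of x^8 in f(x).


Write f(x) = sum_{k>=0} a_k x^k. Multiplying both sides by 1 - 1 x + 1 x^2 gives
(1 - 1 x + 1 x^2) sum_{k>=0} a_k x^k = 2 + 1 x.
Matching coefficients:
 x^0: a_0 = 2
 x^1: a_1 - 1 a_0 = 1  =>  a_1 = 1*2 + 1 = 3
 x^k (k >= 2): a_k = 1 a_{k-1} - 1 a_{k-2}.
Iterating: a_2 = 1, a_3 = -2, a_4 = -3, a_5 = -1, a_6 = 2, a_7 = 3, a_8 = 1.
So the coefficient of x^8 is 1.

1


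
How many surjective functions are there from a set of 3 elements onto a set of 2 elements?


By inclusion-exclusion on which target elements are missed, the number of surjections from an n-set onto a k-set is
surj(n, k) = sum_{j=0}^{k} (-1)^j C(k, j) (k - j)^n.
Equivalently surj(n, k) = k! * S(n, k), where S(n, k) is the Stirling number of the second kind.
For n = 3, k = 2:
S(3, 2) = 3, so
surj = 2! * 3 = 2 * 3 = 6.

6


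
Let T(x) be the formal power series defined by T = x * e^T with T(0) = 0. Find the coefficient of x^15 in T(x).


Apply the Lagrange inversion formula: if T = x * phi(T) with phi(t) = e^t, then
[x^n] T = (1/n) [t^(n-1)] phi(t)^n = (1/n) [t^(n-1)] e^(n t) = (1/n) * n^(n-1) / (n-1)! = n^(n-1) / n!.
When c = 1 this is the Cayley count of rooted labeled trees on n vertices, divided by n!.
For n = 15: 15^14 / 15! = 29192926025390625/1307674368000 = 320361328125/14350336.

320361328125/14350336


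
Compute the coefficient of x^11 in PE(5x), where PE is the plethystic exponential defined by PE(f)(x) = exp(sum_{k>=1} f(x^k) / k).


With f(x) = 5x, the exponent is sum_{k>=1} 5 x^k / k = 5 * (-ln(1 - x)). Exponentiating:
PE(5x) = exp(-5 ln(1 - x)) = 1/(1 - x)^5.
By the negative binomial expansion, [x^n] 1/(1 - x)^5 = C(n + 4, 4).
For n = 11: C(15, 4) = 1365.

1365


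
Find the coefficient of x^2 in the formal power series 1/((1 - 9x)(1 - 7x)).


By partial fractions or Cauchy convolution:
The coefficient equals sum_{k=0}^{2} 9^k * 7^(2-k).
= 193

193


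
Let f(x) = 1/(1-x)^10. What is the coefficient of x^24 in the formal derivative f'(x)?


Differentiate: d/dx [ 1/(1-x)^r ] = r / (1-x)^(r+1).
Here r = 10, so f'(x) = 10 / (1-x)^11.
The expansion of 1/(1-x)^(r+1) has coefficient of x^n equal to C(n+r, r).
So the coefficient of x^24 in f'(x) is
10 * C(34, 10) = 10 * 131128140 = 1311281400

1311281400


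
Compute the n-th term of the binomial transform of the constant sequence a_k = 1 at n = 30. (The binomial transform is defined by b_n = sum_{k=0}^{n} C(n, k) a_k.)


With a_k = 1 for all k, b_n = sum_{k=0}^{n} C(n, k) = 2^n by the binomial theorem.
For n = 30: 2^30 = 1073741824.

1073741824


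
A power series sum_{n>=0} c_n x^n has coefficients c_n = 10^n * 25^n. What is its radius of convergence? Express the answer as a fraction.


By the root test (Cauchy-Hadamard), the radius is R = 1 / limsup_n |c_n|^(1/n).
Here |c_n|^(1/n) = (10^n * 25^n)^(1/n) = 10 * 25 = 250 for all n.
So R = 1/250 = 1/250.

1/250


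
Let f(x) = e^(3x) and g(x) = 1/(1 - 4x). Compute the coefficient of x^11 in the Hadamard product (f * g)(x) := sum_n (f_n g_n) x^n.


Expanding: f_k = 3^k/k! (from e^(3x)) and g_k = 4^k (from 1/(1 - 4x)). So the Hadamard coefficient (f * g)_k = 3^k 4^k / k! = (12)^k / k!.
For k = 11: 12^11/11! = 743008370688/39916800 = 35831808/1925.

35831808/1925


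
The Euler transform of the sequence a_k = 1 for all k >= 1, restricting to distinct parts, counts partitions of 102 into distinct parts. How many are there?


Partitions of 102 into distinct parts can be computed via generating function.
Product (1+x)(1+x^2)(1+x^3)...
The coefficient of x^102 = 525016

525016


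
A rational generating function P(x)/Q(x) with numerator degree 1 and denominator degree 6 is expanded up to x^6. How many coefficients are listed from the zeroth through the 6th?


Expanding up to x^6 gives the coefficients for x^0, x^1, ..., x^6.
That is 6 + 1 = 7 coefficients in total.

7


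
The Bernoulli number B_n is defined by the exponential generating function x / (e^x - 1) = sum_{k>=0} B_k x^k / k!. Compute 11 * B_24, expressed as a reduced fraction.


Bernoulli numbers can also be computed recursively via B_0 = 1 and sum_{j=0}^{m} C(m+1, j) B_j = 0 for m >= 1. Odd-index Bernoulli numbers vanish for k >= 3.
Computing B_24 = -236364091/2730, so 11 * B_24 = 11 * -236364091/2730 = -2600005001/2730.

-2600005001/2730


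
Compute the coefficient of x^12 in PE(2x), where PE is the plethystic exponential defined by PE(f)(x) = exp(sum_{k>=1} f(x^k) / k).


With f(x) = 2x, the exponent is sum_{k>=1} 2 x^k / k = 2 * (-ln(1 - x)). Exponentiating:
PE(2x) = exp(-2 ln(1 - x)) = 1/(1 - x)^2.
By the negative binomial expansion, [x^n] 1/(1 - x)^2 = C(n + 1, 1).
For n = 12: C(13, 1) = 13.

13


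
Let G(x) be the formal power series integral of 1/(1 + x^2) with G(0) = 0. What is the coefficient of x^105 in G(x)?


1/(1 + x^2) = sum_{j>=0} (-1)^j x^(2j). Integrating termwise with G(0) = 0:
G(x) = sum_{j>=0} (-1)^j x^(2j+1) / (2j+1) = arctan(x).
Only odd powers are nonzero. For x^105 write 105 = 2*52 + 1, giving
(-1)^52 / 105 = 1/105 = 1/105.

1/105


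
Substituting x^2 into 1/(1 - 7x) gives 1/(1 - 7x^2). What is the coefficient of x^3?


Since 1/(1 - 7x^2) only has even powers of x,
the coefficient of x^3 (odd) is 0.

0


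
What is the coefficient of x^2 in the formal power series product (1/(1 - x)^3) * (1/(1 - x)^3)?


Combine the factors: (1/(1 - x)^3) * (1/(1 - x)^3) = 1/(1 - x)^6.
Then use 1/(1 - x)^r = sum_{k>=0} C(k + r - 1, r - 1) x^k with r = 6 and k = 2:
C(7, 5) = 21.

21


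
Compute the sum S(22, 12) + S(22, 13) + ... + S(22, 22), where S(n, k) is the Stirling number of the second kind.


By definition, S(n, k) counts partitions of an n-set into exactly k nonempty blocks.
Computing row n = 22 for k = 12..22:
S(22, k): 108823356051137, 22496861868481, 3295165281331, 345615943200, 26046574004, 1404142047, 53374629, 1389850, 23485, 231, 1
Sum = 134988504648396.

134988504648396


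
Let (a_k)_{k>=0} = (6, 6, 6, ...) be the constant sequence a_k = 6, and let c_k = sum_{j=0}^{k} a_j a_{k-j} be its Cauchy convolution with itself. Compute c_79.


Since a_j = 6 for all j >= 0, the convolution sum becomes
c_k = sum_{j=0}^{k} 6 * 6 = 36 * (k + 1).
Equivalently, the generating function of (a_k) is 6/(1 - x) and its square is 36/(1 - x)^2 = sum_{k>=0} 36(k + 1) x^k.
For k = 79: 36 * 80 = 2880.

2880


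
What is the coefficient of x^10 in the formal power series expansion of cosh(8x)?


The Maclaurin series is cosh(t) = sum_{m>=0} t^(2m) / (2m)!, so substituting t = 8x, only even powers of x are nonzero, with coefficient of x^(2m) equal to 8^(2m) / (2m)!.
For x^10 the coefficient is 8^10/10! = 1073741824/3628800 = 4194304/14175.

4194304/14175


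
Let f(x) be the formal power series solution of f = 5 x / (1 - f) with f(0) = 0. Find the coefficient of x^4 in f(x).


Apply Lagrange inversion: f = 5 x * phi(f) with phi(t) = 1/(1 - t), so
[x^n] f = 5^n * (1/n) [t^(n-1)] phi(t)^n = 5^n * (1/n) [t^(n-1)] (1 - t)^(-n) = 5^n * (1/n) C(2n - 2, n - 1) = 5^n * C_{n-1}.
For n = 4: C_3 = C(6, 3) / 4 = 20/4 = 5.
With the 5^4 = 625 factor, the coefficient is 625 * 5 = 3125.

3125


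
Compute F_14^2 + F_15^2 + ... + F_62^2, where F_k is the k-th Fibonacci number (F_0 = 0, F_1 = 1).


There is a standard identity sum_{k=0}^{N} F_k^2 = F_N * F_{N+1} (proved inductively from the telescoping relation F_k^2 = F_k F_{k+1} - F_{k-1} F_k). Then
sum_{k=14}^{62} F_k^2 = F_62 F_63 - F_13 F_14.
Computing: F_62 = 4052739537881, F_63 = 6557470319842, F_13 = 233, F_14 = 377.
Sum = 4052739537881 * 6557470319842 - 233 * 377 = 26575719233704840344846961.

26575719233704840344846961


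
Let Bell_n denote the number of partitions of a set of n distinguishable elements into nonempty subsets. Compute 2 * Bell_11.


Bell_11 can be computed from the Bell triangle or from Dobinski's identity Bell_n = (1/e) * sum_{k>=0} k^n / k!.
Computing Bell_11 = 678570.
Then 2 * 678570 = 1357140.

1357140


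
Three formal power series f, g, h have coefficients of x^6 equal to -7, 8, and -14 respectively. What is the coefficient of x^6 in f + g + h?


Series addition is componentwise:
-7 + 8 + -14
= -13

-13


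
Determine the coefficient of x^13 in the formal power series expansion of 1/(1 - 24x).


The geometric series identity gives 1/(1 - c x) = sum_{k>=0} c^k x^k, so the coefficient of x^k is c^k.
Here c = 24 and k = 13.
Computing: 24^13 = 876488338465357824

876488338465357824


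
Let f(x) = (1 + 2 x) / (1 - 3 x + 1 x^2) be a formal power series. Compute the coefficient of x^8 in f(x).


Write f(x) = sum_{k>=0} a_k x^k. Multiplying both sides by 1 - 3 x + 1 x^2 gives
(1 - 3 x + 1 x^2) sum_{k>=0} a_k x^k = 1 + 2 x.
Matching coefficients:
 x^0: a_0 = 1
 x^1: a_1 - 3 a_0 = 2  =>  a_1 = 3*1 + 2 = 5
 x^k (k >= 2): a_k = 3 a_{k-1} - 1 a_{k-2}.
Iterating: a_2 = 14, a_3 = 37, a_4 = 97, a_5 = 254, a_6 = 665, a_7 = 1741, a_8 = 4558.
So the coefficient of x^8 is 4558.

4558


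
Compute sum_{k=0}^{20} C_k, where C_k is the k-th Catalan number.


C_0 through C_20: 1, 1, 2, 5, 14, 42, 132, 429, 1430, 4862, 16796, 58786, 208012, 742900, 2674440, 9694845, 35357670, 129644790, 477638700, 1767263190, 6564120420
Sum = 1 + 1 + 2 + 5 + 14 + 42 + 132 + 429 + 1430 + 4862 + 16796 + 58786 + 208012 + 742900 + 2674440 + 9694845 + 35357670 + 129644790 + 477638700 + 1767263190 + 6564120420
= 8987427467

8987427467


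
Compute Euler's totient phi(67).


phi(n) counts integers in [1, n] coprime to n. Using the multiplicative formula phi(n) = n * prod_{p | n} (1 - 1/p):
67 = 67, so
phi(67) = 67 * (1 - 1/67) = 66.

66


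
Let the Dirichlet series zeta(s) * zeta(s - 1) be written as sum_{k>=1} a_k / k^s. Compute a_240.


Convolution gives a_k = sum_{d | k} d * 1 = sum_{d | k} d = sigma(k), the sum of positive divisors of k.
For k = 240, the divisors are 1, 2, 3, 4, 5, 6, 8, 10, 12, 15, 16, 20, 24, 30, 40, 48, 60, 80, 120, 240, so
sigma(240) = 1 + 2 + 3 + 4 + 5 + 6 + 8 + 10 + 12 + 15 + 16 + 20 + 24 + 30 + 40 + 48 + 60 + 80 + 120 + 240 = 744.

744


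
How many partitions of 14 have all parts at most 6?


Using the generating function (1-x)^(-1)(1-x^2)^(-1)...(1-x^6)^(-1),
the coefficient of x^14 counts these restricted partitions.
Result = 90

90


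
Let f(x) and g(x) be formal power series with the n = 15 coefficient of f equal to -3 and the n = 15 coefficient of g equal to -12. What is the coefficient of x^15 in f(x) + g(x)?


Addition of formal power series is termwise.
The coefficient of x^15 in f + g = -3 + -12
= -15

-15


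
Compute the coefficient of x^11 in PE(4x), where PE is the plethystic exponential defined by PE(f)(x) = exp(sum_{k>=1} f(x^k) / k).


With f(x) = 4x, the exponent is sum_{k>=1} 4 x^k / k = 4 * (-ln(1 - x)). Exponentiating:
PE(4x) = exp(-4 ln(1 - x)) = 1/(1 - x)^4.
By the negative binomial expansion, [x^n] 1/(1 - x)^4 = C(n + 3, 3).
For n = 11: C(14, 3) = 364.

364


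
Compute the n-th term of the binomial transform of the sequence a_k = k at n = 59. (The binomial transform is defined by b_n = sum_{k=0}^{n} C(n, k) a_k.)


With a_k = k, b_n = sum_{k=0}^{n} C(n, k) k. Using k * C(n, k) = n * C(n-1, k-1) gives b_n = n * sum_{k>=1} C(n-1, k-1) = n * 2^(n-1).
For n = 59: 59 * 2^58 = 59 * 288230376151711744 = 17005592192950992896.

17005592192950992896


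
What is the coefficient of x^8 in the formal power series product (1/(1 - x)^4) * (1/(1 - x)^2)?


Combine the factors: (1/(1 - x)^4) * (1/(1 - x)^2) = 1/(1 - x)^6.
Then use 1/(1 - x)^r = sum_{k>=0} C(k + r - 1, r - 1) x^k with r = 6 and k = 8:
C(13, 5) = 1287.

1287


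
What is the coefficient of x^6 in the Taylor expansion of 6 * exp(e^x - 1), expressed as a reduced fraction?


exp(e^x - 1) = sum_{k>=0} Bell_k x^k / k!, where Bell_k is the k-th Bell number.
So the coefficient of x^6 is 6 * Bell_6 / 6!.
Computing: Bell_6 = 203 and 6! = 720, giving
6 * 203/720 = 203/120.

203/120


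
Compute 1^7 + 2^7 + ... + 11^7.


This power sum has a closed form given by Faulhaber's formula
sum_{k=1}^{m} k^p = (1 / (p + 1)) * sum_{j=0}^{p} C(p + 1, j) B_j m^(p + 1 - j),
but for small m direct computation is fastest:
1 + 128 + 2187 + 16384 + 78125 + 279936 + 823543 + 2097152 + 4782969 + 10000000 + 19487171 = 37567596.

37567596


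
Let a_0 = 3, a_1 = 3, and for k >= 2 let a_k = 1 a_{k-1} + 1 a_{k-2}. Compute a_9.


Iterating the recurrence forward:
a_0 = 3
a_1 = 3
a_2 = 1*3 + 1*3 = 6
a_3 = 1*6 + 1*3 = 9
a_4 = 1*9 + 1*6 = 15
a_5 = 1*15 + 1*9 = 24
a_6 = 1*24 + 1*15 = 39
a_7 = 1*39 + 1*24 = 63
a_8 = 1*63 + 1*39 = 102
a_9 = 1*102 + 1*63 = 165
So a_9 = 165.

165


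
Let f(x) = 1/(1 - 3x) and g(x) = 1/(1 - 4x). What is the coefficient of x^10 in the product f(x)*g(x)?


The coefficient of x^n in f*g is the Cauchy product: sum_{k=0}^{n} a^k * b^(n-k).
With a=3, b=4, n=10:
sum_{k=0}^{10} 3^k * 4^(10-k)
= 4017157

4017157


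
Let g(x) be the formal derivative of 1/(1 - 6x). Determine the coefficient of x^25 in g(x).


Differentiate termwise: d/dx sum_{k>=0} 6^k x^k = sum_{k>=1} k 6^k x^(k-1) = sum_{j>=0} (j+1) 6^(j+1) x^j.
Equivalently, d/dx [1/(1 - 6x)] = 6/(1 - 6x)^2.
For j = 25: 26 * 6^26 = 26 * 170581728179578208256 = 4435124932669033414656.

4435124932669033414656


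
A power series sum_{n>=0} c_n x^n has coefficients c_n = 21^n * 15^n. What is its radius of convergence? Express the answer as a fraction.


By the root test (Cauchy-Hadamard), the radius is R = 1 / limsup_n |c_n|^(1/n).
Here |c_n|^(1/n) = (21^n * 15^n)^(1/n) = 21 * 15 = 315 for all n.
So R = 1/315 = 1/315.

1/315


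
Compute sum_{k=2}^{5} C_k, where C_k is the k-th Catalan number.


C_2 through C_5: 2, 5, 14, 42
Sum = 2 + 5 + 14 + 42
= 63

63


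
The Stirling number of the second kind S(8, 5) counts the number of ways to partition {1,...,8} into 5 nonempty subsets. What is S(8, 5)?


Using the explicit formula S(n,k) = (1/k!) sum_{j=0}^{k} (-1)^(k-j) C(k,j) j^n:
S(8, 5) = 1050
Equivalently, S(n,k) is n! times the coefficient of x^n in the EGF (e^x - 1)^k / k!.

1050


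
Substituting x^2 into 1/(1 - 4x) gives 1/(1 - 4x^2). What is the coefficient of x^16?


The coefficient of x^(2m) in 1/(1 - 4x^2) is 4^m.
With n = 16 = 2*8, the coefficient is 4^8 = 65536.

65536


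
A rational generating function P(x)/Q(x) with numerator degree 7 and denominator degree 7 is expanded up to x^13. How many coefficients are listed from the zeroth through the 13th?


Expanding up to x^13 gives the coefficients for x^0, x^1, ..., x^13.
That is 13 + 1 = 14 coefficients in total.

14


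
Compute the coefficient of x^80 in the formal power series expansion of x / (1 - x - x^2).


Let f(x) = sum_{k>=0} a_k x^k. Multiplying f(x) * (1 - x - x^2) = x and matching coefficients gives a_0 = 0, a_1 = 1, and a_k = a_{k-1} + a_{k-2} for k >= 2. These are the Fibonacci numbers F_k.
Iterating from F_0 = 0, F_1 = 1:
F_0=0, F_1=1, F_2=1, F_3=2, F_4=3, F_5=5, F_6=8, F_7=13, F_8=21, F_9=34, ...
F_80 = 23416728348467685.

23416728348467685


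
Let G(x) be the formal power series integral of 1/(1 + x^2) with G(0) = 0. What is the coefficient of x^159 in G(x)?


1/(1 + x^2) = sum_{j>=0} (-1)^j x^(2j). Integrating termwise with G(0) = 0:
G(x) = sum_{j>=0} (-1)^j x^(2j+1) / (2j+1) = arctan(x).
Only odd powers are nonzero. For x^159 write 159 = 2*79 + 1, giving
(-1)^79 / 159 = -1/159 = -1/159.

-1/159


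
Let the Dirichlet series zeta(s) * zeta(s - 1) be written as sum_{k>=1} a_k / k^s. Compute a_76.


Convolution gives a_k = sum_{d | k} d * 1 = sum_{d | k} d = sigma(k), the sum of positive divisors of k.
For k = 76, the divisors are 1, 2, 4, 19, 38, 76, so
sigma(76) = 1 + 2 + 4 + 19 + 38 + 76 = 140.

140


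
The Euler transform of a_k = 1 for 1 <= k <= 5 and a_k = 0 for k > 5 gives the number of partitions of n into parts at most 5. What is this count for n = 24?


Partitions of 24 into parts at most 5:
Using generating function (1-x)^(-1)(1-x^2)^(-1)...(1-x^5)^(-1),
the coefficient of x^24 = 333

333


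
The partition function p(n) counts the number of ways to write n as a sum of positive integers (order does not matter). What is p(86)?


Using the generating function prod_{k>=1} 1/(1-x^k), we compute p(86).
By dynamic programming over parts 1 through 86:
p(86) = 34262962

34262962


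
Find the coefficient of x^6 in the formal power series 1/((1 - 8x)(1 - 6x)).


By partial fractions or Cauchy convolution:
The coefficient equals sum_{k=0}^{6} 8^k * 6^(6-k).
= 908608

908608


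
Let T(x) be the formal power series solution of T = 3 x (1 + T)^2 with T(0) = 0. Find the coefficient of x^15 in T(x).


Apply the Lagrange inversion formula: if T = 3 x * phi(T) with phi(t) = (1 + t)^2, then [x^n] T = 3^n * (1/n) [t^(n-1)] phi(t)^n = 3^n * (1/n) [t^(n-1)] (1 + t)^(2n) = 3^n * (1/n) C(2n, n-1).
Using the identity C(2n, n-1) = C(2n, n) * n / (n+1), the unscaled factor equals C(2n, n) / (n+1) = C_n, the n-th Catalan number.
For n = 15: C_15 = C(30, 15) / 16 = 155117520/16 = 9694845.
With the 3^15 = 14348907 factor, the coefficient is 14348907 * 9694845 = 139110429284415.

139110429284415


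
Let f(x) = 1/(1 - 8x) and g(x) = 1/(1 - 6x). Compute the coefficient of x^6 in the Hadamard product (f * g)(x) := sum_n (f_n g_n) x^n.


f has coefficients f_k = 8^k and g has coefficients g_k = 6^k, so the Hadamard product has coefficient (f*g)_k = 8^k * 6^k = 48^k.
For k = 6: 48^6 = 12230590464.

12230590464


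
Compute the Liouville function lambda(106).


The Liouville function is lambda(k) = (-1)^Omega(k), where Omega(k) counts the prime factors of k with multiplicity.
Factoring: 106 = 2 * 53, so Omega(106) = 2.
lambda(106) = (-1)^2 = 1.

1


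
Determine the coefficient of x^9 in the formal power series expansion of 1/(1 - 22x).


The geometric series identity gives 1/(1 - c x) = sum_{k>=0} c^k x^k, so the coefficient of x^k is c^k.
Here c = 22 and k = 9.
Computing: 22^9 = 1207269217792

1207269217792


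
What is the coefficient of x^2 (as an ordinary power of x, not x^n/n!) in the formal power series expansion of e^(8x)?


The exponential series is e^y = sum_{k>=0} y^k / k!. Substituting y = 8x gives
e^(8x) = sum_{k>=0} 8^k x^k / k!.
So the coefficient of x^n is a^n/n! with a = 8, n = 2:
8^2 / 2! = 64/2 = 32

32


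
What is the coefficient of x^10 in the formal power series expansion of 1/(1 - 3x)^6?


The general identity 1/(1 - c x)^r = sum_{k>=0} c^k C(k + r - 1, r - 1) x^k follows by substituting y = c x into 1/(1 - y)^r = sum_{k>=0} C(k + r - 1, r - 1) y^k.
For c = 3, r = 6, k = 10:
3^10 * C(15, 5) = 59049 * 3003 = 177324147.

177324147


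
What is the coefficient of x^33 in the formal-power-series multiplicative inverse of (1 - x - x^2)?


Let the inverse be f(x) = sum_{k>=0} a_k x^k. From f(x) * (1 - x - x^2) = 1 and matching coefficients:
 x^0: a_0 = 1.
 x^1: a_1 - a_0 = 0, so a_1 = 1.
 x^k (k >= 2): a_k - a_{k-1} - a_{k-2} = 0, i.e. a_k = a_{k-1} + a_{k-2}.
This is the Fibonacci-type recurrence shifted so that a_0 = a_1 = 1.
Iterating: a_0=1, a_1=1, a_2=2, a_3=3, a_4=5, a_5=8, a_6=13, a_7=21, a_8=34, a_9=55, ...
a_33 = 5702887.

5702887


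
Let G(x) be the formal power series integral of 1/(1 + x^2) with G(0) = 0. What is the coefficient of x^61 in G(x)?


1/(1 + x^2) = sum_{j>=0} (-1)^j x^(2j). Integrating termwise with G(0) = 0:
G(x) = sum_{j>=0} (-1)^j x^(2j+1) / (2j+1) = arctan(x).
Only odd powers are nonzero. For x^61 write 61 = 2*30 + 1, giving
(-1)^30 / 61 = 1/61 = 1/61.

1/61


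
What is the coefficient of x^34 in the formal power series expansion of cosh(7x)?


The Maclaurin series is cosh(t) = sum_{m>=0} t^(2m) / (2m)!, so substituting t = 7x, only even powers of x are nonzero, with coefficient of x^(2m) equal to 7^(2m) / (2m)!.
For x^34 the coefficient is 7^34/34! = 54116956037952111668959660849/295232799039604140847618609643520000000 = 22539340290692258087863249/122962431919868446833660395520000000.

22539340290692258087863249/122962431919868446833660395520000000


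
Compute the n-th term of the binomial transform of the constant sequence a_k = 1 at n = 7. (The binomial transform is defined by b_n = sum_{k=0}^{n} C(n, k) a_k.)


With a_k = 1 for all k, b_n = sum_{k=0}^{n} C(n, k) = 2^n by the binomial theorem.
For n = 7: 2^7 = 128.

128


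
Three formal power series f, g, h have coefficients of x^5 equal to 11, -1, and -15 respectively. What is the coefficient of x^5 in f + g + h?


Series addition is componentwise:
11 + -1 + -15
= -5

-5


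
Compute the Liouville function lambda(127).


The Liouville function is lambda(k) = (-1)^Omega(k), where Omega(k) counts the prime factors of k with multiplicity.
Factoring: 127 = 127, so Omega(127) = 1.
lambda(127) = (-1)^1 = -1.

-1


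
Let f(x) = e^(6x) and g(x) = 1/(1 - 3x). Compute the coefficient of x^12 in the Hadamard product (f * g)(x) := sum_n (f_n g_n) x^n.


Expanding: f_k = 6^k/k! (from e^(6x)) and g_k = 3^k (from 1/(1 - 3x)). So the Hadamard coefficient (f * g)_k = 6^k 3^k / k! = (18)^k / k!.
For k = 12: 18^12/12! = 1156831381426176/479001600 = 4649045868/1925.

4649045868/1925


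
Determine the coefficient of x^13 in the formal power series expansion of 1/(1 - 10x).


The geometric series identity gives 1/(1 - c x) = sum_{k>=0} c^k x^k, so the coefficient of x^k is c^k.
Here c = 10 and k = 13.
Computing: 10^13 = 10000000000000

10000000000000


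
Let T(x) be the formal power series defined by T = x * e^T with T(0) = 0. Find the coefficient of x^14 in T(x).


Apply the Lagrange inversion formula: if T = x * phi(T) with phi(t) = e^t, then
[x^n] T = (1/n) [t^(n-1)] phi(t)^n = (1/n) [t^(n-1)] e^(n t) = (1/n) * n^(n-1) / (n-1)! = n^(n-1) / n!.
When c = 1 this is the Cayley count of rooted labeled trees on n vertices, divided by n!.
For n = 14: 14^13 / 14! = 793714773254144/87178291200 = 7909306972/868725.

7909306972/868725


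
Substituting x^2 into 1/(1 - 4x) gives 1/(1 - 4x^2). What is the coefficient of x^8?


The coefficient of x^(2m) in 1/(1 - 4x^2) is 4^m.
With n = 8 = 2*4, the coefficient is 4^4 = 256.

256


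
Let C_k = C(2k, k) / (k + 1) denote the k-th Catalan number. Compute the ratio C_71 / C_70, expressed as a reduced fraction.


Using C_k = (2k)! / (k! (k+1)!), the ratio C_{k+1}/C_k simplifies to
C_{k+1}/C_k = [(2k+2)! / ((k+1)! (k+2)!)] * [k! (k+1)! / (2k)!]
 = (2k+2)(2k+1) / ((k+1)(k+2)) = 2(2k+1) / (k+2).
For k = 70: 2(2*70 + 1) / (70 + 2) = 282/72 = 47/12.

47/12


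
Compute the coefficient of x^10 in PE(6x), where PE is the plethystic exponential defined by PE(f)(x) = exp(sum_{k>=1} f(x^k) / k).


With f(x) = 6x, the exponent is sum_{k>=1} 6 x^k / k = 6 * (-ln(1 - x)). Exponentiating:
PE(6x) = exp(-6 ln(1 - x)) = 1/(1 - x)^6.
By the negative binomial expansion, [x^n] 1/(1 - x)^6 = C(n + 5, 5).
For n = 10: C(15, 5) = 3003.

3003


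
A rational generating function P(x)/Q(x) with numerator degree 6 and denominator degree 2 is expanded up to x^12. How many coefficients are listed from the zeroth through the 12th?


Expanding up to x^12 gives the coefficients for x^0, x^1, ..., x^12.
That is 12 + 1 = 13 coefficients in total.

13


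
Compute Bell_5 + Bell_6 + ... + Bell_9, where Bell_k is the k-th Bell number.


Recall Bell_k counts set partitions of a k-set (with Bell_0 = 1 by convention).
Bell_5 through Bell_9: 52, 203, 877, 4140, 21147
Sum = 52 + 203 + 877 + 4140 + 21147 = 26419.

26419


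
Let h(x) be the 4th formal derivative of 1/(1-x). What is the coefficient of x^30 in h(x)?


Differentiating 4 times: d^4/dx^4 [1/(1-x)] = 4!/(1-x)^5.
The expansion 1/(1-x)^5 = sum_{k>=0} C(k+4, 4) x^k, so the coefficient of x^n in 4!/(1-x)^5 is 4! * C(n+4, 4).
For n = 30: 24 * C(34, 4) = 24 * 46376 = 1113024

1113024


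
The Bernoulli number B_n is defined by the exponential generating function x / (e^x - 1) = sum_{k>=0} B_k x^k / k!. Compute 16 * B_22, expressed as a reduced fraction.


Bernoulli numbers can also be computed recursively via B_0 = 1 and sum_{j=0}^{m} C(m+1, j) B_j = 0 for m >= 1. Odd-index Bernoulli numbers vanish for k >= 3.
Computing B_22 = 854513/138, so 16 * B_22 = 16 * 854513/138 = 6836104/69.

6836104/69


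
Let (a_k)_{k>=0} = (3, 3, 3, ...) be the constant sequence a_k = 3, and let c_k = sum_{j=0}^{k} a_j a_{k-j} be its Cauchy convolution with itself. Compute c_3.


Since a_j = 3 for all j >= 0, the convolution sum becomes
c_k = sum_{j=0}^{k} 3 * 3 = 9 * (k + 1).
Equivalently, the generating function of (a_k) is 3/(1 - x) and its square is 9/(1 - x)^2 = sum_{k>=0} 9(k + 1) x^k.
For k = 3: 9 * 4 = 36.

36


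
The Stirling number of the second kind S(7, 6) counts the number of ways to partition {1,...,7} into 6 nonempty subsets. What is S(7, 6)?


Using the explicit formula S(n,k) = (1/k!) sum_{j=0}^{k} (-1)^(k-j) C(k,j) j^n:
S(7, 6) = 21
Equivalently, S(n,k) is n! times the coefficient of x^n in the EGF (e^x - 1)^k / k!.

21


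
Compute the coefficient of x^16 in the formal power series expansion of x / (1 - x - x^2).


Let f(x) = sum_{k>=0} a_k x^k. Multiplying f(x) * (1 - x - x^2) = x and matching coefficients gives a_0 = 0, a_1 = 1, and a_k = a_{k-1} + a_{k-2} for k >= 2. These are the Fibonacci numbers F_k.
Iterating from F_0 = 0, F_1 = 1:
F_0=0, F_1=1, F_2=1, F_3=2, F_4=3, F_5=5, F_6=8, F_7=13, F_8=21, F_9=34, ...
F_16 = 987.

987


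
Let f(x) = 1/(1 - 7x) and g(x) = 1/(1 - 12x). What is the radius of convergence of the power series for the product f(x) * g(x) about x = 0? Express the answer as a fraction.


The radius of 1/(1 - 7x) is 1/7 (nearest singularity at x = 1/7), and the radius of 1/(1 - 12x) is 1/12.
The product f(x)*g(x) = 1/((1 - 7x)(1 - 12x)) has singularities at both 1/7 and 1/12, so its radius of convergence is the distance to the nearest one:
min(1/7, 1/12) = 1/12.

1/12


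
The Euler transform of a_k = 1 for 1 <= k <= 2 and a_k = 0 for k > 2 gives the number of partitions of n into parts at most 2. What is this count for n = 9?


Partitions of 9 into parts at most 2:
Using generating function (1-x)^(-1)(1-x^2)^(-1),
the coefficient of x^9 = 5

5


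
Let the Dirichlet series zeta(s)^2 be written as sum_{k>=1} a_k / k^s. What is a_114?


The Dirichlet convolution of the constant function 1 with itself gives (1 * 1)(k) = sum_{d | k} 1 = d(k), the number of positive divisors of k.
Since zeta(s) = sum_{k>=1} 1/k^s, we have zeta(s)^2 = sum_{k>=1} d(k)/k^s, so a_k = d(k).
For k = 114: the divisors are 1, 2, 3, 6, 19, 38, 57, 114.
Count = 8.

8


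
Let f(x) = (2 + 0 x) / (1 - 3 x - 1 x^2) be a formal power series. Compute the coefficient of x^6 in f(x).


Write f(x) = sum_{k>=0} a_k x^k. Multiplying both sides by 1 - 3 x - 1 x^2 gives
(1 - 3 x - 1 x^2) sum_{k>=0} a_k x^k = 2 + 0 x.
Matching coefficients:
 x^0: a_0 = 2
 x^1: a_1 - 3 a_0 = 0  =>  a_1 = 3*2 + 0 = 6
 x^k (k >= 2): a_k = 3 a_{k-1} + 1 a_{k-2}.
Iterating: a_2 = 20, a_3 = 66, a_4 = 218, a_5 = 720, a_6 = 2378.
So the coefficient of x^6 is 2378.

2378


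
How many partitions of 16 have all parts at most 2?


Using the generating function (1-x)^(-1)(1-x^2)^(-1),
the coefficient of x^16 counts these restricted partitions.
Result = 9

9


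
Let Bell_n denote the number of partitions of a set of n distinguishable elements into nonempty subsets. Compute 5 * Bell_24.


Bell_24 can be computed from the Bell triangle or from Dobinski's identity Bell_n = (1/e) * sum_{k>=0} k^n / k!.
Computing Bell_24 = 445958869294805289.
Then 5 * 445958869294805289 = 2229794346474026445.

2229794346474026445


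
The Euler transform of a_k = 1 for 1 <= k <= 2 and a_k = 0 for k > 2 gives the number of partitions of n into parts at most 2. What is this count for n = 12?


Partitions of 12 into parts at most 2:
Using generating function (1-x)^(-1)(1-x^2)^(-1),
the coefficient of x^12 = 7

7


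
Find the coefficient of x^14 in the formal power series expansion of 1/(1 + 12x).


Write 1/(1 + c x) = 1/(1 - (-c) x) and apply the geometric-series identity
1/(1 - y) = sum_{k>=0} y^k to get 1/(1 + c x) = sum_{k>=0} (-c)^k x^k.
So the coefficient of x^k is (-c)^k = (-1)^k * c^k.
Here c = 12 and k = 14:
(-12)^14 = 1 * 1283918464548864 = 1283918464548864

1283918464548864


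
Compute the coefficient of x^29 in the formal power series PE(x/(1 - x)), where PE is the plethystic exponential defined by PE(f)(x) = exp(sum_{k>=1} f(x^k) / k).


For f(x) = x/(1 - x) we have
sum_{k>=1} f(x^k) / k = sum_{k>=1} (1/k) * x^k / (1 - x^k) = sum_{k, m >= 1} x^(k m) / k,
which after exponentiating simplifies to
PE(x/(1 - x)) = prod_{k>=1} 1 / (1 - x^k).
This is the generating function for the partition function p(n), so the coefficient of x^29 is p(29).
Computing p(29) by dynamic programming over parts 1, 2, ..., 29: p(29) = 4565.

4565


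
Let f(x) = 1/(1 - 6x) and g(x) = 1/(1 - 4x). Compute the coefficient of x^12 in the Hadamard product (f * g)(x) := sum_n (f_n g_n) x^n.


f has coefficients f_k = 6^k and g has coefficients g_k = 4^k, so the Hadamard product has coefficient (f*g)_k = 6^k * 4^k = 24^k.
For k = 12: 24^12 = 36520347436056576.

36520347436056576


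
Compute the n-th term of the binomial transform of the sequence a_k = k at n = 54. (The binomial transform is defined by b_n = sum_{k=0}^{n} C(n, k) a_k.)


With a_k = k, b_n = sum_{k=0}^{n} C(n, k) k. Using k * C(n, k) = n * C(n-1, k-1) gives b_n = n * sum_{k>=1} C(n-1, k-1) = n * 2^(n-1).
For n = 54: 54 * 2^53 = 54 * 9007199254740992 = 486388759756013568.

486388759756013568


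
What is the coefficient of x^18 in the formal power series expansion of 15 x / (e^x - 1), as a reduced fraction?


The exponential generating function for Bernoulli numbers is
x / (e^x - 1) = sum_{k>=0} B_k x^k / k!.
So the coefficient of x^18 in 15 x / (e^x - 1) is 15 B_18 / 18!.
Computing: B_18 = 43867/798, 18! = 6402373705728000, giving
15 * 43867/798 / 6402373705728000 = 43867/340606281144729600.

43867/340606281144729600


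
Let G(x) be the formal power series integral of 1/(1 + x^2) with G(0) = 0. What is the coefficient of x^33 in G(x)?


1/(1 + x^2) = sum_{j>=0} (-1)^j x^(2j). Integrating termwise with G(0) = 0:
G(x) = sum_{j>=0} (-1)^j x^(2j+1) / (2j+1) = arctan(x).
Only odd powers are nonzero. For x^33 write 33 = 2*16 + 1, giving
(-1)^16 / 33 = 1/33 = 1/33.

1/33


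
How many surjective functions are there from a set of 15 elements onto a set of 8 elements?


By inclusion-exclusion on which target elements are missed, the number of surjections from an n-set onto a k-set is
surj(n, k) = sum_{j=0}^{k} (-1)^j C(k, j) (k - j)^n.
Equivalently surj(n, k) = k! * S(n, k), where S(n, k) is the Stirling number of the second kind.
For n = 15, k = 8:
S(15, 8) = 216627840, so
surj = 8! * 216627840 = 40320 * 216627840 = 8734434508800.

8734434508800


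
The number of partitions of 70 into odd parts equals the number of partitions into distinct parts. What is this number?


Computing partitions of 70 into odd parts (1, 3, 5, ...):
Using the generating function prod_{k>=0} 1/(1-x^(2k+1)),
the count is 29927

29927


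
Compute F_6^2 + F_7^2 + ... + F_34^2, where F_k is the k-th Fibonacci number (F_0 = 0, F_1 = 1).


There is a standard identity sum_{k=0}^{N} F_k^2 = F_N * F_{N+1} (proved inductively from the telescoping relation F_k^2 = F_k F_{k+1} - F_{k-1} F_k). Then
sum_{k=6}^{34} F_k^2 = F_34 F_35 - F_5 F_6.
Computing: F_34 = 5702887, F_35 = 9227465, F_5 = 5, F_6 = 8.
Sum = 5702887 * 9227465 - 5 * 8 = 52623190191415.

52623190191415


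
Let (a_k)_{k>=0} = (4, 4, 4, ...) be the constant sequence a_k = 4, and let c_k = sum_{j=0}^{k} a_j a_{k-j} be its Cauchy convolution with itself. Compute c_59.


Since a_j = 4 for all j >= 0, the convolution sum becomes
c_k = sum_{j=0}^{k} 4 * 4 = 16 * (k + 1).
Equivalently, the generating function of (a_k) is 4/(1 - x) and its square is 16/(1 - x)^2 = sum_{k>=0} 16(k + 1) x^k.
For k = 59: 16 * 60 = 960.

960


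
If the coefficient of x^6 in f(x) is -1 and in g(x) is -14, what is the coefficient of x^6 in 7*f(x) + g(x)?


Scalar multiplication scales coefficients: 7 * -1 = -7.
Then add the g coefficient: -7 + -14
= -21

-21


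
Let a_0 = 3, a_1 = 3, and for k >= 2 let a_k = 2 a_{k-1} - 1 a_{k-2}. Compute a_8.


Iterating the recurrence forward:
a_0 = 3
a_1 = 3
a_2 = 2*3 - 1*3 = 3
a_3 = 2*3 - 1*3 = 3
a_4 = 2*3 - 1*3 = 3
a_5 = 2*3 - 1*3 = 3
a_6 = 2*3 - 1*3 = 3
a_7 = 2*3 - 1*3 = 3
a_8 = 2*3 - 1*3 = 3
So a_8 = 3.

3


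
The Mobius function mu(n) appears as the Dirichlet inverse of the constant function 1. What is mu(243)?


243 has a squared prime factor, so mu(243) = 0.
Factorization reveals a repeated prime.

0


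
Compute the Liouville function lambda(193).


The Liouville function is lambda(k) = (-1)^Omega(k), where Omega(k) counts the prime factors of k with multiplicity.
Factoring: 193 = 193, so Omega(193) = 1.
lambda(193) = (-1)^1 = -1.

-1


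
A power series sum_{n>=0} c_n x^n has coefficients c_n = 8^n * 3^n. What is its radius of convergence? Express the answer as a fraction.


By the root test (Cauchy-Hadamard), the radius is R = 1 / limsup_n |c_n|^(1/n).
Here |c_n|^(1/n) = (8^n * 3^n)^(1/n) = 8 * 3 = 24 for all n.
So R = 1/24 = 1/24.

1/24


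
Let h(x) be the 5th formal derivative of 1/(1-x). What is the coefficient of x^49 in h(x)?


Differentiating 5 times: d^5/dx^5 [1/(1-x)] = 5!/(1-x)^6.
The expansion 1/(1-x)^6 = sum_{k>=0} C(k+5, 5) x^k, so the coefficient of x^n in 5!/(1-x)^6 is 5! * C(n+5, 5).
For n = 49: 120 * C(54, 5) = 120 * 3162510 = 379501200

379501200


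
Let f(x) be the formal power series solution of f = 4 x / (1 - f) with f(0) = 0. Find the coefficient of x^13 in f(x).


Apply Lagrange inversion: f = 4 x * phi(f) with phi(t) = 1/(1 - t), so
[x^n] f = 4^n * (1/n) [t^(n-1)] phi(t)^n = 4^n * (1/n) [t^(n-1)] (1 - t)^(-n) = 4^n * (1/n) C(2n - 2, n - 1) = 4^n * C_{n-1}.
For n = 13: C_12 = C(24, 12) / 13 = 2704156/13 = 208012.
With the 4^13 = 67108864 factor, the coefficient is 67108864 * 208012 = 13959449018368.

13959449018368


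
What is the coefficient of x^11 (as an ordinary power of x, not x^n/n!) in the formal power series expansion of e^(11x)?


The exponential series is e^y = sum_{k>=0} y^k / k!. Substituting y = 11x gives
e^(11x) = sum_{k>=0} 11^k x^k / k!.
So the coefficient of x^n is a^n/n! with a = 11, n = 11:
11^11 / 11! = 285311670611/39916800 = 25937424601/3628800

25937424601/3628800


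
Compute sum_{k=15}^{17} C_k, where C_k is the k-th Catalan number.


C_15 through C_17: 9694845, 35357670, 129644790
Sum = 9694845 + 35357670 + 129644790
= 174697305

174697305


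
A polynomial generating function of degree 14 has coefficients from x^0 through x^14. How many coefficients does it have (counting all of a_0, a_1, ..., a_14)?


A polynomial of degree 14 takes the form a_0 + a_1 x + ... + a_14 x^14.
The number of coefficients is 14 + 1 = 15.

15


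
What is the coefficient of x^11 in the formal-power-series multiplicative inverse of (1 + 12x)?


The inverse is 1/(1 + 12x). Apply the geometric identity 1/(1 - y) = sum_{k>=0} y^k with y = -12x:
1/(1 + 12x) = sum_{k>=0} (-12)^k x^k.
So the coefficient of x^11 is (-12)^11 = -743008370688.

-743008370688


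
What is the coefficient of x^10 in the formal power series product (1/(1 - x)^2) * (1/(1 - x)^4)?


Combine the factors: (1/(1 - x)^2) * (1/(1 - x)^4) = 1/(1 - x)^6.
Then use 1/(1 - x)^r = sum_{k>=0} C(k + r - 1, r - 1) x^k with r = 6 and k = 10:
C(15, 5) = 3003.

3003


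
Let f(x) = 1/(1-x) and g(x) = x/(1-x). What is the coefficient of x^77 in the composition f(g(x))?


First simplify the composition: f(g(x)) = 1/(1 - x/(1-x)) = (1-x)/((1-x) - x) = (1-x)/(1-2x).
Now extract the coefficient. Write (1-x)/(1-2x) = 1/(1-2x) - x/(1-2x).
The coefficient of x^n in 1/(1-2x) is 2^n, and in x/(1-2x) is 2^(n-1) (for n >= 1).
So the coefficient of x^77 is 2^77 - 2^76 = 151115727451828646838272 - 75557863725914323419136 = 75557863725914323419136.

75557863725914323419136


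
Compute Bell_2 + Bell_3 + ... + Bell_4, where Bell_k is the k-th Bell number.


Recall Bell_k counts set partitions of a k-set (with Bell_0 = 1 by convention).
Bell_2 through Bell_4: 2, 5, 15
Sum = 2 + 5 + 15 = 22.

22


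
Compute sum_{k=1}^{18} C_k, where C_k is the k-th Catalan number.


C_1 through C_18: 1, 2, 5, 14, 42, 132, 429, 1430, 4862, 16796, 58786, 208012, 742900, 2674440, 9694845, 35357670, 129644790, 477638700
Sum = 1 + 2 + 5 + 14 + 42 + 132 + 429 + 1430 + 4862 + 16796 + 58786 + 208012 + 742900 + 2674440 + 9694845 + 35357670 + 129644790 + 477638700
= 656043856

656043856


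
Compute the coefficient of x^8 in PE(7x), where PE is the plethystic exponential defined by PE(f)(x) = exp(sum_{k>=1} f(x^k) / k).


With f(x) = 7x, the exponent is sum_{k>=1} 7 x^k / k = 7 * (-ln(1 - x)). Exponentiating:
PE(7x) = exp(-7 ln(1 - x)) = 1/(1 - x)^7.
By the negative binomial expansion, [x^n] 1/(1 - x)^7 = C(n + 6, 6).
For n = 8: C(14, 6) = 3003.

3003


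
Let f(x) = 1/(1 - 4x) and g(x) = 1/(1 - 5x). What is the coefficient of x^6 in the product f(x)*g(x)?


The coefficient of x^n in f*g is the Cauchy product: sum_{k=0}^{n} a^k * b^(n-k).
With a=4, b=5, n=6:
sum_{k=0}^{6} 4^k * 5^(6-k)
= 61741

61741
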